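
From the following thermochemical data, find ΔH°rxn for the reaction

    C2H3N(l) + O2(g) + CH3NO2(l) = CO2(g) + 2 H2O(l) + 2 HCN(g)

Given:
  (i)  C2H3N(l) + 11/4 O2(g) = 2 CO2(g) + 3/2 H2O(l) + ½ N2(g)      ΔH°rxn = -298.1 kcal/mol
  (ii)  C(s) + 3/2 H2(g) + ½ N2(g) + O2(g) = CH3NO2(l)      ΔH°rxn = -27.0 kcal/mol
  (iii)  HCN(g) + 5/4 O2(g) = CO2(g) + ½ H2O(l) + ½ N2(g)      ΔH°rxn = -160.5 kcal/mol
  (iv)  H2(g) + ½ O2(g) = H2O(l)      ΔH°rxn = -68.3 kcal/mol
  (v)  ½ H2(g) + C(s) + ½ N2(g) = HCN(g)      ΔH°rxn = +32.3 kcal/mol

(i) as written: -298.1 kcal/mol
(ii) reversed: +27.0 kcal/mol
(iii) reversed: +160.5 kcal/mol
(iv) as written: -68.3 kcal/mol
(v) as written: +32.3 kcal/mol
Since enthalpy is a state function, ΔH°rxn = (-298.1) + (+27.0) + (+160.5) + (-68.3) + (+32.3) = -146.6 kcal/mol

ΔH°rxn = -146.6 kcal/mol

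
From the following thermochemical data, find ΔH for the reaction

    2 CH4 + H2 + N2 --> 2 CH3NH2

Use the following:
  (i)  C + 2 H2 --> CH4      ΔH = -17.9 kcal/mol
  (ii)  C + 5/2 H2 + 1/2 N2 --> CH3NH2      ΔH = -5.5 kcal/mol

(i) reversed and × 2: (-2)·(-17.9) = +35.8 kcal/mol
(ii) × 2: (2)·(-5.5) = -11.0 kcal/mol
Since enthalpy is a state function, ΔH = (+35.8) + (-11.0) = 24.8 kcal/mol

ΔH = 24.8 kcal/mol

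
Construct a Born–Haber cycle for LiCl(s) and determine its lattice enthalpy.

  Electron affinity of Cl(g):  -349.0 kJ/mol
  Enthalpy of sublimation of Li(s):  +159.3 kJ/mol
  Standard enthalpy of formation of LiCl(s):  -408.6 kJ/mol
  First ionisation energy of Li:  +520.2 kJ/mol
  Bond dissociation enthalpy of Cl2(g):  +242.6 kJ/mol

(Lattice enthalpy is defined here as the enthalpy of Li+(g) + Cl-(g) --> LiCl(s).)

U = -860.4 kJ/mol

ΔHf° = 1·ΔHsub + 1·(ΣIE) + 1/2·D(Cl2) + 1·EA + U
-408.6 = 1·(+159.3) + 1·(+520.2) + 1/2·(+242.6) + 1·(-349.0) + U
U = -408.6 − (+451.8) = -860.4 kJ/mol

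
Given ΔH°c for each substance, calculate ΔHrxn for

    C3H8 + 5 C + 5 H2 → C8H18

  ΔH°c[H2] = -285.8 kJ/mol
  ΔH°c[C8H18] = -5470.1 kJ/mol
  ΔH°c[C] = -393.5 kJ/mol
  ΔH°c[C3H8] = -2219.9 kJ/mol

Using ΔH = Σ nΔHc°(reactants) − Σ nΔHc°(products):
= [1·(-2219.9) + 5·(-393.5) + 5·(-285.8)] − [1·(-5470.1)]
= -146.3 kJ/mol

ΔHrxn = -146.3 kJ/mol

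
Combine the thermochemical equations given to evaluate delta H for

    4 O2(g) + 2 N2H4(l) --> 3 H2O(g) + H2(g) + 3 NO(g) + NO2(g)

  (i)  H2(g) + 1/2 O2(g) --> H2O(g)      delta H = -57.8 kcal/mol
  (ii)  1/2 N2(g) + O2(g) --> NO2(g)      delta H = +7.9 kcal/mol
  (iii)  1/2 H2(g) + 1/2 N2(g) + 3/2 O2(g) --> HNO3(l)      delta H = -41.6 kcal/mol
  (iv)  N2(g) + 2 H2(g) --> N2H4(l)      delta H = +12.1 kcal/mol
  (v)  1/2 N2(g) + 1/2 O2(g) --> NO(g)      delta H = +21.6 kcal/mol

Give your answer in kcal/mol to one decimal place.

delta H = -124.9 kcal/mol

(i) × 3: (3)·(-57.8) = -173.4 kcal/mol
(ii) as written: +7.9 kcal/mol
(iii): not needed.
(iv) reversed and × 2: (-2)·(+12.1) = -24.2 kcal/mol
(v) × 3: (3)·(+21.6) = +64.8 kcal/mol
delta H = (-173.4) + (+7.9) + (-24.2) + (+64.8) = -124.9 kcal/mol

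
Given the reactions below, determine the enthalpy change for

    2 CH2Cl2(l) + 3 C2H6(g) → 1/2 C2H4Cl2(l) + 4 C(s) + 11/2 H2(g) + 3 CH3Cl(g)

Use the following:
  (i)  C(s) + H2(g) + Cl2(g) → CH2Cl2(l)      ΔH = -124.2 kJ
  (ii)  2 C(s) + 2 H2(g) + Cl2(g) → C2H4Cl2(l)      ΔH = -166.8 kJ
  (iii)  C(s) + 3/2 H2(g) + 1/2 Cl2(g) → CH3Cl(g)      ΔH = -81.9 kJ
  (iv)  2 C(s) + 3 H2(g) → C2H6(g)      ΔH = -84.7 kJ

ΔH = 173.4 kJ

(i) reversed and × 2: (-2)·(-124.2) = +248.4 kJ
(ii) × 1/2: (1/2)·(-166.8) = -83.4 kJ
(iii) × 3: (3)·(-81.9) = -245.7 kJ
(iv) reversed and × 3: (-3)·(-84.7) = +254.1 kJ
ΔH = (-2)·(-124.2) + (1/2)·(-166.8) + (3)·(-81.9) + (-3)·(-84.7) = 173.4 kJ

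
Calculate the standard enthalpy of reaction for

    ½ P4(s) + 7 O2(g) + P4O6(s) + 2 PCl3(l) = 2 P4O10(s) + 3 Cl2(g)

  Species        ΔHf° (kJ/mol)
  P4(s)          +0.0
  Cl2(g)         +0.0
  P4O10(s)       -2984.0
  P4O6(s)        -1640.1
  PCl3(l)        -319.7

ΔH°rxn = Σ nΔHf°(products) − Σ nΔHf°(reactants).
Products: 2·(-2984.0) + 3·(+0.0) = -5968.0
Reactants: 1/2·(+0.0) + 7·(+0.0) + 1·(-1640.1) + 2·(-319.7) = -2279.5
ΔH°rxn = (-5968.0) − (-2279.5) = -3688.5 kJ/mol

ΔH°rxn = -3688.5 kJ/mol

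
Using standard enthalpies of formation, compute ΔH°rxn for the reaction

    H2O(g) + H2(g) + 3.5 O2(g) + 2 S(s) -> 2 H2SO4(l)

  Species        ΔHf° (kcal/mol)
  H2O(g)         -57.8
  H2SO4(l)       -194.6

Products: 2·(-194.6) = -389.2
Reactants: 1·(-57.8) + 1·(+0.0) + 7/2·(+0.0) + 2·(+0.0) = -57.8
ΔH°rxn = (-389.2) − (-57.8) = -331.4 kcal/mol

ΔH°rxn = -331.4 kcal/mol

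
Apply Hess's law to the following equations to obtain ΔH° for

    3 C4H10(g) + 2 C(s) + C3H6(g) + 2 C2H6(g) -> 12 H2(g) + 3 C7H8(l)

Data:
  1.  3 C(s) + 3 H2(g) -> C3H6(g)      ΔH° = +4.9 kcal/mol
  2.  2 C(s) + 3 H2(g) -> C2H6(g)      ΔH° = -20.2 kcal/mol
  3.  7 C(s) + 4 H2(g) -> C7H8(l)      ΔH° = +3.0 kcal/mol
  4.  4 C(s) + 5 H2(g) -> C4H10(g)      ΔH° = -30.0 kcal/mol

ΔH° = 134.5 kcal/mol

eq. 1 reversed: -4.9 kcal/mol
eq. 2 reversed and × 2: (-2)·(-20.2) = +40.4 kcal/mol
eq. 3 × 3: (3)·(+3.0) = +9.0 kcal/mol
eq. 4 reversed and × 3: (-3)·(-30.0) = +90.0 kcal/mol
Since enthalpy is a state function, ΔH° = (-1)·(+4.9) + (-2)·(-20.2) + (3)·(+3.0) + (-3)·(-30.0) = 134.5 kcal/mol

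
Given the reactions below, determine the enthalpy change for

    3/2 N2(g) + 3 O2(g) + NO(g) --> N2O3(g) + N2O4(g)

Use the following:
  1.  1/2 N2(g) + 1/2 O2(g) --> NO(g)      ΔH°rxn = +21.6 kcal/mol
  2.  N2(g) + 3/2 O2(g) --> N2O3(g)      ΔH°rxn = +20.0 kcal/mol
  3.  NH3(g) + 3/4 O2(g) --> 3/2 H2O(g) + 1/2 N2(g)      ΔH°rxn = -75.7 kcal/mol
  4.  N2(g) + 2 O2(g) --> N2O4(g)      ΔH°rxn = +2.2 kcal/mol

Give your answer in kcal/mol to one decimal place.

ΔH°rxn = 0.6 kcal/mol

eq. 1 reversed (reverse to put NO(g) on the reactant side): -21.6 kcal/mol
eq. 2 as written (N2O3(g) already on the product side): +20.0 kcal/mol
eq. 3: not needed (H2O(g) appears nowhere else).
eq. 4 as written (N2O4(g) already on the product side): +2.2 kcal/mol
ΔH°rxn = (-21.6) + (+20.0) + (+2.2) = 0.6 kcal/mol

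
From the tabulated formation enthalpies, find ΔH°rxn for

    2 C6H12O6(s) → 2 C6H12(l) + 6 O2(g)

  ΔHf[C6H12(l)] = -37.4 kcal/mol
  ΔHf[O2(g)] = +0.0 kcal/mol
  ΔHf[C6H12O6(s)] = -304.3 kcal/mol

ΔH°rxn = 533.8 kcal/mol

Products: 2·(-37.4) + 6·(+0.0) = -74.8
Reactants: 2·(-304.3) = -608.6
ΔH°rxn = (-74.8) − (-608.6) = 533.8 kcal/mol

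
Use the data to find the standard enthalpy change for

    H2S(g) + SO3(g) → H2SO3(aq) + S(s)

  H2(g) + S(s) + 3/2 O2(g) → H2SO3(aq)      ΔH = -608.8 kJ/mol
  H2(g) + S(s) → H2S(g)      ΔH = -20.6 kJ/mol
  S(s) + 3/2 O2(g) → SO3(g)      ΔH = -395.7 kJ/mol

ΔH = -192.5 kJ/mol

equation 1 as written: -608.8 kJ/mol
equation 2 reversed: +20.6 kJ/mol
equation 3 reversed: +395.7 kJ/mol
ΔH = (1)·(-608.8) + (-1)·(-20.6) + (-1)·(-395.7) = -192.5 kJ/mol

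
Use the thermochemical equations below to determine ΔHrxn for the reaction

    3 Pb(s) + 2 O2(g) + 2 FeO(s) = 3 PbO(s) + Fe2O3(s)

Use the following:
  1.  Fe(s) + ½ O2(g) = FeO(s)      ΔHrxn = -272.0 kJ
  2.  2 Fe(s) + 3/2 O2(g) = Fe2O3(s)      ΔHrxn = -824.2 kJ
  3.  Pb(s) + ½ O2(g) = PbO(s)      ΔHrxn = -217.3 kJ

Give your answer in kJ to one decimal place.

eq. 1 reversed and × 2: (-2)·(-272.0) = +544.0 kJ
eq. 2 as written: -824.2 kJ
eq. 3 × 3: (3)·(-217.3) = -651.9 kJ
ΔHrxn = (-2)·(-272.0) + (1)·(-824.2) + (3)·(-217.3) = -932.1 kJ

ΔHrxn = -932.1 kJ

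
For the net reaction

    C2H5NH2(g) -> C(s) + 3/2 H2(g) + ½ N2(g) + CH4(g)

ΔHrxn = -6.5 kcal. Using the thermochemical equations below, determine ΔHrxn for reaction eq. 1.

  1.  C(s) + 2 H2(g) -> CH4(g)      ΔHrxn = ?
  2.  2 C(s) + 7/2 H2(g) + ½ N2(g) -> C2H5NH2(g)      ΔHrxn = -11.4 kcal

ΔHrxn = -17.9 kcal

eq. 1 as written: contributes x
eq. 2 reversed: +11.4 kcal
-6.5 = (+11.4) + x
x = (-6.5 − (+11.4)) / (1) = -17.9 kcal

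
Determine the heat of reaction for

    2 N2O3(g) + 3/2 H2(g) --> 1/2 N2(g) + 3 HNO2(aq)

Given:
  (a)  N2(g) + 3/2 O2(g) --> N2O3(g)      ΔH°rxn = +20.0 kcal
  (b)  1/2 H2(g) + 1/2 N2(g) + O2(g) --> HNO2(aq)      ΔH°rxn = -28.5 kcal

ΔH°rxn = -125.5 kcal

(a) reversed and × 2 (N2O3(g) must end up as a reactant; scale by 2 for the 2 N2O3(g)): (-2)·(+20.0) = -40.0 kcal
(b) × 3 (scale by 3 for the 3 HNO2(aq)): (3)·(-28.5) = -85.5 kcal
Summing the manipulated equations, ΔH°rxn = (-2)·(+20.0) + (3)·(-28.5) = -125.5 kcal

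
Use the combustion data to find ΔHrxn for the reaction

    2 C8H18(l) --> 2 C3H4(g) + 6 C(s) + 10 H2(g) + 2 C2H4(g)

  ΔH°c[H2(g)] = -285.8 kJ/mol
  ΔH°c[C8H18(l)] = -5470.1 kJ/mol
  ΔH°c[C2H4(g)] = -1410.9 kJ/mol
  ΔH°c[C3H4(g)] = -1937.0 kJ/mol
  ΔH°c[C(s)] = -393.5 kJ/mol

Using ΔH = Σ nΔHc°(reactants) − Σ nΔHc°(products):
= [2·(-5470.1)] − [2·(-1937.0) + 6·(-393.5) + 10·(-285.8) + 2·(-1410.9)]
= 974.6 kJ/mol

ΔHrxn = 974.6 kJ/mol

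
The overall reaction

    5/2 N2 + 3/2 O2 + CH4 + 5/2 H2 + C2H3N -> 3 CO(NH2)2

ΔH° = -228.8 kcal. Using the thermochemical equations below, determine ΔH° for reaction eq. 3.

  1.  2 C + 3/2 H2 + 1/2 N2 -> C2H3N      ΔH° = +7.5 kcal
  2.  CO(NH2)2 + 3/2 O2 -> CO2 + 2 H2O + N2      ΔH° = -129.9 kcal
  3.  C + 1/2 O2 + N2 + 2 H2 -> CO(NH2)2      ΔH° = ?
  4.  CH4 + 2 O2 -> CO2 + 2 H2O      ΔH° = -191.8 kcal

ΔH° = -79.7 kcal

eq. 1 reversed: -7.5 kcal
eq. 2 reversed: +129.9 kcal
eq. 3 × 2: contributes 2·x
eq. 4 as written: -191.8 kcal
-228.8 = (-7.5) + (+129.9) + (-191.8) + 2·x
x = (-228.8 − (-69.4)) / (2) = -79.7 kcal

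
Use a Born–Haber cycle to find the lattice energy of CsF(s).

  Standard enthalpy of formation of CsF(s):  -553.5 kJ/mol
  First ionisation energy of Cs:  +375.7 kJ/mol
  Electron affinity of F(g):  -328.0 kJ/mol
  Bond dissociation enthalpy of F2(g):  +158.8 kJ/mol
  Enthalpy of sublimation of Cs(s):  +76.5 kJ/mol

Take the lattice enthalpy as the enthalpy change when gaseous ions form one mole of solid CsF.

U = -757.1 kJ/mol

ΔHf° = 1·ΔHsub + 1·(ΣIE) + 1/2·D(F2) + 1·EA + U
-553.5 = 1·(+76.5) + 1·(+375.7) + 1/2·(+158.8) + 1·(-328.0) + U
U = -553.5 − (+203.6) = -757.1 kJ/mol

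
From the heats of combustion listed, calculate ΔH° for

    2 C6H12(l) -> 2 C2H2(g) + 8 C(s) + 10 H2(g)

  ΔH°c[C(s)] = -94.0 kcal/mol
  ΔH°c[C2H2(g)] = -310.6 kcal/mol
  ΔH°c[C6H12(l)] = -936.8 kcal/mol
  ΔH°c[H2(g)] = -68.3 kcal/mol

Using ΔH = Σ nΔHc°(reactants) − Σ nΔHc°(products):
= [2·(-936.8)] − [2·(-310.6) + 8·(-94.0) + 10·(-68.3)]
= 182.6 kcal/mol

ΔH° = 182.6 kcal/mol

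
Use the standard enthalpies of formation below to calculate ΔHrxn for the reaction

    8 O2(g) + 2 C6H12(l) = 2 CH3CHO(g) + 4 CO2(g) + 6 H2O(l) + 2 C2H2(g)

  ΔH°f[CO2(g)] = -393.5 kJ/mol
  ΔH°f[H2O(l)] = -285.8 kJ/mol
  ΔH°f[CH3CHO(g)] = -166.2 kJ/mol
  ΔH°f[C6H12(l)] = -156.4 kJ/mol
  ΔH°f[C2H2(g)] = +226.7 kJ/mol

ΔHrxn = -2855.0 kJ/mol

Products: 2·(-166.2) + 4·(-393.5) + 6·(-285.8) + 2·(+226.7) = -3167.8
Reactants: 8·(+0.0) + 2·(-156.4) = -312.8
ΔHrxn = (-3167.8) − (-312.8) = -2855.0 kJ/mol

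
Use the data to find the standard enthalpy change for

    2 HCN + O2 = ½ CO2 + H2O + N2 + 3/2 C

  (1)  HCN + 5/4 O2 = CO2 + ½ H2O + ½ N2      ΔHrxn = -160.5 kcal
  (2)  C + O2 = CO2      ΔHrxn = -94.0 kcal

(1) × 2: (2)·(-160.5) = -321.0 kcal
(2) reversed and × 3/2: (-3/2)·(-94.0) = +141.0 kcal
Since enthalpy is a state function, ΔHrxn = (-321.0) + (+141.0) = -180.0 kcal

ΔHrxn = -180.0 kcal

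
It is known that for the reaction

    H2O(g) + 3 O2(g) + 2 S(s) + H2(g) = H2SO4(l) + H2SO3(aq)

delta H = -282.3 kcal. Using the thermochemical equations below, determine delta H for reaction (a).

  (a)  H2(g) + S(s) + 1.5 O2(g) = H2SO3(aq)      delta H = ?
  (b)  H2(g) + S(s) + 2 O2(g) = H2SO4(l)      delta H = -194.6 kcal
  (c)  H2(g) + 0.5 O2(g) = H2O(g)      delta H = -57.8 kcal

(a) as written: contributes x
(b) as written: -194.6 kcal
(c) reversed: +57.8 kcal
-282.3 = (-194.6) + (+57.8) + x
x = (-282.3 − (-136.8)) / (1) = -145.5 kcal

delta H = -145.5 kcal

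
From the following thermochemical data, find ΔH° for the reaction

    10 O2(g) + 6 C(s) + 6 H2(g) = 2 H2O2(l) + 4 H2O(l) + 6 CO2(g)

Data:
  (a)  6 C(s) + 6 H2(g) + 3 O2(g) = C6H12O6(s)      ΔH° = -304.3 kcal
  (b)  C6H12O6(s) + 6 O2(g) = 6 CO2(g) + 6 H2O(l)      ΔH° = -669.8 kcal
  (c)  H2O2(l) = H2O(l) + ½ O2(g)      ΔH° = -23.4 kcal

ΔH° = -927.3 kcal

(a) as written (C(s) already on the reactant side): -304.3 kcal
(b) as written (CO2(g) already on the product side): -669.8 kcal
(c) reversed and × 2 (reverse to put H2O2(l) on the product side; scale by 2 for the 2 H2O2(l)): (-2)·(-23.4) = +46.8 kcal
Since enthalpy is a state function, ΔH° = (-304.3) + (-669.8) + (+46.8) = -927.3 kcal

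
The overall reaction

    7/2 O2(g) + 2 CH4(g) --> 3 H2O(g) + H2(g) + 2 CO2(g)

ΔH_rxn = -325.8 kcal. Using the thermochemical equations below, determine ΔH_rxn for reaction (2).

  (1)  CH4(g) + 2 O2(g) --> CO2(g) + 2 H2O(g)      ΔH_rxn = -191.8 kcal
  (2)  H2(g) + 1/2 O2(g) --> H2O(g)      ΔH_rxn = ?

(1) × 2: (2)·(-191.8) = -383.6 kcal
(2) reversed: contributes −x
-325.8 = (-383.6) − x
x = (-325.8 − (-383.6)) / (-1) = -57.8 kcal

ΔH_rxn = -57.8 kcal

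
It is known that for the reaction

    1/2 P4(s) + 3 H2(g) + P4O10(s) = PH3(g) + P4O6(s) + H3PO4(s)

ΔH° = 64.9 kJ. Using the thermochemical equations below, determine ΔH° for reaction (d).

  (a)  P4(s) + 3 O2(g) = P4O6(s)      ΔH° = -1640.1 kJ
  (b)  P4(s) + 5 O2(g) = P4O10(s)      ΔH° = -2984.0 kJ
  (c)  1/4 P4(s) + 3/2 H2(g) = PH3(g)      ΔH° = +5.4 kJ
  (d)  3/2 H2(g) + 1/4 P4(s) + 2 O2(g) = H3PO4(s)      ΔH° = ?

(a) as written (P4O6(s) already on the product side): -1640.1 kJ
(b) reversed (reverse to put P4O10(s) on the reactant side): +2984.0 kJ
(c) as written (PH3(g) already on the product side): +5.4 kJ
(d) as written (H3PO4(s) already on the product side): contributes x
+64.9 = (-1640.1) + (+2984.0) + (+5.4) + x
x = (+64.9 − (+1349.3)) / (1) = -1284.4 kJ

ΔH° = -1284.4 kJ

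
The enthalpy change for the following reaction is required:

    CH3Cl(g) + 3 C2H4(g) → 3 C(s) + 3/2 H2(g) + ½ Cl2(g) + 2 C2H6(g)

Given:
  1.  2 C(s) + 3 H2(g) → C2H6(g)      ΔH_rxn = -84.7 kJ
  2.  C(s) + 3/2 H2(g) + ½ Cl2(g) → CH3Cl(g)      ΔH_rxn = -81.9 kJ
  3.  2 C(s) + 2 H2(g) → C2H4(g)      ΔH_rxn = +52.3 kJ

eq. 1 × 2: (2)·(-84.7) = -169.4 kJ
eq. 2 reversed: +81.9 kJ
eq. 3 reversed and × 3: (-3)·(+52.3) = -156.9 kJ
Summing the manipulated equations, ΔH_rxn = (2)·(-84.7) + (-1)·(-81.9) + (-3)·(+52.3) = -244.4 kJ

ΔH_rxn = -244.4 kJ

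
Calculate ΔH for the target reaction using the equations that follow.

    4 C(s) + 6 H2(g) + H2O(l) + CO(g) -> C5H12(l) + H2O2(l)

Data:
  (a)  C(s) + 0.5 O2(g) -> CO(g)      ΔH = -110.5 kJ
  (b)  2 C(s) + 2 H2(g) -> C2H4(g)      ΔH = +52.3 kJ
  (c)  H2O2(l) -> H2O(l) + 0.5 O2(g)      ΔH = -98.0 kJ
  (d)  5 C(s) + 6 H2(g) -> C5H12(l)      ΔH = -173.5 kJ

ΔH = 35.0 kJ

(a) reversed (CO(g) must end up as a reactant): +110.5 kJ
(b): not needed (C2H4(g) appears nowhere else).
(c) reversed (reverse to put H2O2(l) on the product side): +98.0 kJ
(d) as written (C5H12(l) already on the product side): -173.5 kJ
ΔH = (+110.5) + (+98.0) + (-173.5) = 35.0 kJ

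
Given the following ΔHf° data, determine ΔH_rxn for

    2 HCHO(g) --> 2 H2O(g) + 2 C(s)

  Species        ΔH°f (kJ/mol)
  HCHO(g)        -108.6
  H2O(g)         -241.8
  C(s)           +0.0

ΔH_rxn = -266.4 kJ/mol

ΔH°rxn = Σ nΔHf°(products) − Σ nΔHf°(reactants).
Products: 2·(-241.8) + 2·(+0.0) = -483.6
Reactants: 2·(-108.6) = -217.2
ΔH_rxn = (-483.6) − (-217.2) = -266.4 kJ/mol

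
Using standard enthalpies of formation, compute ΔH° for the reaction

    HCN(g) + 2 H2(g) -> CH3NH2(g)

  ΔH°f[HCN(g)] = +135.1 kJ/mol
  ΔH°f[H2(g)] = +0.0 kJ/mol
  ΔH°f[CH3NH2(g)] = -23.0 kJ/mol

ΔH° = -158.1 kJ/mol

Products: 1·(-23.0) = -23.0
Reactants: 1·(+135.1) + 2·(+0.0) = +135.1
ΔH° = (-23.0) − (+135.1) = -158.1 kJ/mol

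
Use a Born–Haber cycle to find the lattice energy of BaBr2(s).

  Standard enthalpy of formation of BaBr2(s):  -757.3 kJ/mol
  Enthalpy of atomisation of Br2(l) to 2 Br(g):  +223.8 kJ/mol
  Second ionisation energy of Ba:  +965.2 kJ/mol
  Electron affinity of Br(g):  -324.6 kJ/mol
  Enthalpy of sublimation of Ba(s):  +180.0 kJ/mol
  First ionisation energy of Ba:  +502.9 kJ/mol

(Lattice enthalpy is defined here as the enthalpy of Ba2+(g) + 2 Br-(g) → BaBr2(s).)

U = -1980.0 kJ/mol

ΔHf° = 1·ΔHsub + 1·(ΣIE) + 1·D(Br2) + 2·EA + U
-757.3 = 1·(+180.0) + 1·(+1468.1) + 1·(+223.8) + 2·(-324.6) + U
U = -757.3 − (+1222.7) = -1980.0 kJ/mol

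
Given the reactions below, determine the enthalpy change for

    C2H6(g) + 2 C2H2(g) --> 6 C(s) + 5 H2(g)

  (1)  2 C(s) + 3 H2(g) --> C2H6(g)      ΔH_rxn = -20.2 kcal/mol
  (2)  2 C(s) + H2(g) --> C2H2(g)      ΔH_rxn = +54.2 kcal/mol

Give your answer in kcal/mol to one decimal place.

(1) reversed: +20.2 kcal/mol
(2) reversed and × 2: (-2)·(+54.2) = -108.4 kcal/mol
Summing the manipulated equations, ΔH_rxn = (+20.2) + (-108.4) = -88.2 kcal/mol

ΔH_rxn = -88.2 kcal/mol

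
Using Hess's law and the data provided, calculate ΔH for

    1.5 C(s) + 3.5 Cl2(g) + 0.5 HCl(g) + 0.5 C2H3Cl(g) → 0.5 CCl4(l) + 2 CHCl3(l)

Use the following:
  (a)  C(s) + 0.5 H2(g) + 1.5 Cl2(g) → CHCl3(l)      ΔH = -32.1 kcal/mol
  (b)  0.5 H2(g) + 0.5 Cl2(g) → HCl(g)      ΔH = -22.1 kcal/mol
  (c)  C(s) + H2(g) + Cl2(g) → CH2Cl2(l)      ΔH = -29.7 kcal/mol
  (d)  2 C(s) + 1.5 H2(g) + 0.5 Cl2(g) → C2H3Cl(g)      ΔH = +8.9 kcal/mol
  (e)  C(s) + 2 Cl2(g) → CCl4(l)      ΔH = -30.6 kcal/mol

(a) × 2 (×2 to match 2 CHCl3(l) in the target): (2)·(-32.1) = -64.2 kcal/mol
(b) reversed and × 1/2 (HCl(g) must end up as a reactant; ×1/2 to match 1/2 HCl(g) in the target): (-1/2)·(-22.1) = +11.05 kcal/mol
(c): not needed (CH2Cl2(l) appears nowhere else).
(d) reversed and × 1/2 (C2H3Cl(g) must end up as a reactant; ×1/2 to match 1/2 C2H3Cl(g) in the target): (-1/2)·(+8.9) = -4.45 kcal/mol
(e) × 1/2 (×1/2 to match 1/2 CCl4(l) in the target): (1/2)·(-30.6) = -15.3 kcal/mol
Since enthalpy is a state function, ΔH = (-64.2) + (+11.05) + (-4.45) + (-15.3) = -72.9 kcal/mol

ΔH = -72.9 kcal/mol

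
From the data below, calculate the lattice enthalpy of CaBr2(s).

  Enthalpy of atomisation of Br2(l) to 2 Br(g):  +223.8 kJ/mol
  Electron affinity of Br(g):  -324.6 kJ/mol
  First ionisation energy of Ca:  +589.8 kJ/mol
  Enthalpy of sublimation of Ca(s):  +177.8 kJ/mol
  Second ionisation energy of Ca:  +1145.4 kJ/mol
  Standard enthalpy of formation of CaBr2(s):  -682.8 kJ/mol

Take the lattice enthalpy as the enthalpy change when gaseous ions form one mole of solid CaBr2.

ΔHf° = 1·ΔHsub + 1·(ΣIE) + 1·D(Br2) + 2·EA + U
-682.8 = 1·(+177.8) + 1·(+1735.2) + 1·(+223.8) + 2·(-324.6) + U
U = -682.8 − (+1487.6) = -2170.4 kJ/mol

U = -2170.4 kJ/mol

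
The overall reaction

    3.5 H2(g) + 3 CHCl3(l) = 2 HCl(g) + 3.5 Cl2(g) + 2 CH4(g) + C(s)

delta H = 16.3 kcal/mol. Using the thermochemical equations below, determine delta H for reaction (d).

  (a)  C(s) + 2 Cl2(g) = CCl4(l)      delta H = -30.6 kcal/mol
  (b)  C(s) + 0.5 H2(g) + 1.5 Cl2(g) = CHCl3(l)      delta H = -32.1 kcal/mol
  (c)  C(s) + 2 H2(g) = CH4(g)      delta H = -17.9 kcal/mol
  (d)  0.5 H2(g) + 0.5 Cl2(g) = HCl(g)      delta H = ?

(a): not needed.
(b) reversed and × 3: (-3)·(-32.1) = +96.3 kcal/mol
(c) × 2: (2)·(-17.9) = -35.8 kcal/mol
(d) × 2: contributes 2·x
+16.3 = (+96.3) + (-35.8) + 2·x
x = (+16.3 − (+60.5)) / (2) = -22.1 kcal/mol

delta H = -22.1 kcal/mol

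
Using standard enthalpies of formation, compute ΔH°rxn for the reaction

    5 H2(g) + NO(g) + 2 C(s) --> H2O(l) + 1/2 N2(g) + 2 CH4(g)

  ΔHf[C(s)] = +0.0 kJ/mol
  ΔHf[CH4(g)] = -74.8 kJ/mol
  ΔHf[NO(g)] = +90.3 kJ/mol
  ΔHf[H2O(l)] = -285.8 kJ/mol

ΔH°rxn = -525.7 kJ/mol

Products: 1·(-285.8) + 1/2·(+0.0) + 2·(-74.8) = -435.4
Reactants: 5·(+0.0) + 1·(+90.3) + 2·(+0.0) = +90.3
ΔH°rxn = (-435.4) − (+90.3) = -525.7 kJ/mol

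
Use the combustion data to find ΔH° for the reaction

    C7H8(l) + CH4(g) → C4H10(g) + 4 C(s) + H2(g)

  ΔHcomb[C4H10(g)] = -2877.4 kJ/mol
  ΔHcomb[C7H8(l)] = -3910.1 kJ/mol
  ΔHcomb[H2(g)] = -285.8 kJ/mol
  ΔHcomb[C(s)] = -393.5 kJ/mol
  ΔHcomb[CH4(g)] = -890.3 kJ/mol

Using ΔH = Σ nΔHc°(reactants) − Σ nΔHc°(products):
= [1·(-3910.1) + 1·(-890.3)] − [1·(-2877.4) + 4·(-393.5) + 1·(-285.8)]
= -63.2 kJ/mol

ΔH° = -63.2 kJ/mol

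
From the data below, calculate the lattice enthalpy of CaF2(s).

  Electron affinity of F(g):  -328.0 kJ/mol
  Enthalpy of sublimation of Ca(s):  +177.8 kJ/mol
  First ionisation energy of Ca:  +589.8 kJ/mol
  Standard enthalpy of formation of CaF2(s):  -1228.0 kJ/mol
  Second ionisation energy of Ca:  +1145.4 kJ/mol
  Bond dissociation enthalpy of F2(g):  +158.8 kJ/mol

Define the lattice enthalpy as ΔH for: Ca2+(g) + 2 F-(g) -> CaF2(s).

ΔHf° = 1·ΔHsub + 1·(ΣIE) + 1·D(F2) + 2·EA + U
-1228.0 = 1·(+177.8) + 1·(+1735.2) + 1·(+158.8) + 2·(-328.0) + U
U = -1228.0 − (+1415.8) = -2643.8 kJ/mol

U = -2643.8 kJ/mol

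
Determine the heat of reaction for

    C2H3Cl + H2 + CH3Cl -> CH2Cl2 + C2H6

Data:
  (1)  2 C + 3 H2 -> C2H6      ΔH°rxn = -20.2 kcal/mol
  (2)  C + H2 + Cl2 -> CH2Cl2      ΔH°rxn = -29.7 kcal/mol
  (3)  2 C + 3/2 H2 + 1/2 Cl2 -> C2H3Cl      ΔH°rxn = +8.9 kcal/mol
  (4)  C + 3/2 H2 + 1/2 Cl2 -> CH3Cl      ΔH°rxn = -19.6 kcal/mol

(1) as written (C2H6 already on the product side): -20.2 kcal/mol
(2) as written (CH2Cl2 already on the product side): -29.7 kcal/mol
(3) reversed (C2H3Cl must end up as a reactant): -8.9 kcal/mol
(4) reversed (CH3Cl must end up as a reactant): +19.6 kcal/mol
Combining the equations, ΔH°rxn = (1)·(-20.2) + (1)·(-29.7) + (-1)·(+8.9) + (-1)·(-19.6) = -39.2 kcal/mol

ΔH°rxn = -39.2 kcal/mol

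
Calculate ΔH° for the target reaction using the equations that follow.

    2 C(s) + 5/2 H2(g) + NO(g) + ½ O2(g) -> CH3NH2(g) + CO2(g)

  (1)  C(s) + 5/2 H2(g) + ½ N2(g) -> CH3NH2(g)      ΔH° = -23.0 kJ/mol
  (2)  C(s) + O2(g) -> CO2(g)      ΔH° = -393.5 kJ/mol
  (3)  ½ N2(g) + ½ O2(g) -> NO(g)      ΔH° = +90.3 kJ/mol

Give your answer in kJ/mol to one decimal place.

(1) as written (CH3NH2(g) already on the product side): -23.0 kJ/mol
(2) as written (CO2(g) already on the product side): -393.5 kJ/mol
(3) reversed (NO(g) must end up as a reactant): -90.3 kJ/mol
Since enthalpy is a state function, ΔH° = (1)·(-23.0) + (1)·(-393.5) + (-1)·(+90.3) = -506.8 kJ/mol

ΔH° = -506.8 kJ/mol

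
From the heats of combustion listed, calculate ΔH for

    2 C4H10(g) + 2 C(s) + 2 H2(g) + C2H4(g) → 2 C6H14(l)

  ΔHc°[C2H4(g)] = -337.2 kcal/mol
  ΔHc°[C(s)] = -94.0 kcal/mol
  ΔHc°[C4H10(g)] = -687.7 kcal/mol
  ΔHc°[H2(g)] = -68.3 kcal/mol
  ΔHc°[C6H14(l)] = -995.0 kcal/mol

ΔH = -47.2 kcal/mol

With combustion enthalpies, reactants minus products:
= [2·(-687.7) + 2·(-94.0) + 2·(-68.3) + 1·(-337.2)] − [2·(-995.0)]
= -47.2 kcal/mol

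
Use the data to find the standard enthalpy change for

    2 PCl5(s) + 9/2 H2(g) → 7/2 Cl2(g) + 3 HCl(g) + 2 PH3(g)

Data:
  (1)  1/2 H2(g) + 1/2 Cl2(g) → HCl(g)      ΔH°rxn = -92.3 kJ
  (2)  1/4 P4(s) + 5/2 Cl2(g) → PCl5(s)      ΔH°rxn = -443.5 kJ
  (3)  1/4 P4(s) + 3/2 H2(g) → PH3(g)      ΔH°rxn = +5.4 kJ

ΔH°rxn = 620.9 kJ

(1) × 3 (scale by 3 for the 3 HCl(g)): (3)·(-92.3) = -276.9 kJ
(2) reversed and × 2 (PCl5(s) must end up as a reactant; ×2 to match 2 PCl5(s) in the target): (-2)·(-443.5) = +887.0 kJ
(3) × 2 (×2 to match 2 PH3(g) in the target): (2)·(+5.4) = +10.8 kJ
Summing the manipulated equations, ΔH°rxn = (-276.9) + (+887.0) + (+10.8) = 620.9 kJ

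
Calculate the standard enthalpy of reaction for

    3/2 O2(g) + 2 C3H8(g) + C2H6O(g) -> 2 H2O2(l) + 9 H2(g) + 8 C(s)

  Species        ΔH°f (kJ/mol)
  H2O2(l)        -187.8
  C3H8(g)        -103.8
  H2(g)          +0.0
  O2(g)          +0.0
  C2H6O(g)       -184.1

ΔH° = 16.1 kJ/mol

Products: 2·(-187.8) + 9·(+0.0) + 8·(+0.0) = -375.6
Reactants: 3/2·(+0.0) + 2·(-103.8) + 1·(-184.1) = -391.7
ΔH° = (-375.6) − (-391.7) = 16.1 kJ/mol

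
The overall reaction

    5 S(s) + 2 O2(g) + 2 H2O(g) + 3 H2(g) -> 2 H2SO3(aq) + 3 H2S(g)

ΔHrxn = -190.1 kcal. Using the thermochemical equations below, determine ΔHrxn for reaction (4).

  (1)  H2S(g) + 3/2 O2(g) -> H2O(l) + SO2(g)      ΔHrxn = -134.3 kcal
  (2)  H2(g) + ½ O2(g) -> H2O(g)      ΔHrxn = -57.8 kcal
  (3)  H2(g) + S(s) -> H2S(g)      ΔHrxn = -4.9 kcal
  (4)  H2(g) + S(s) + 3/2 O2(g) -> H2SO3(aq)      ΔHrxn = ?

(1): not needed (SO2(g) appears nowhere else).
(2) reversed and × 2 (reverse to put H2O(g) on the reactant side; scale by 2 for the 2 H2O(g)): (-2)·(-57.8) = +115.6 kcal
(3) × 3: (3)·(-4.9) = -14.7 kcal
(4) × 2 (×2 to match 2 H2SO3(aq) in the target): contributes 2·x
-190.1 = (+115.6) + (-14.7) + 2·x
x = (-190.1 − (+100.9)) / (2) = -145.5 kcal

ΔHrxn = -145.5 kcal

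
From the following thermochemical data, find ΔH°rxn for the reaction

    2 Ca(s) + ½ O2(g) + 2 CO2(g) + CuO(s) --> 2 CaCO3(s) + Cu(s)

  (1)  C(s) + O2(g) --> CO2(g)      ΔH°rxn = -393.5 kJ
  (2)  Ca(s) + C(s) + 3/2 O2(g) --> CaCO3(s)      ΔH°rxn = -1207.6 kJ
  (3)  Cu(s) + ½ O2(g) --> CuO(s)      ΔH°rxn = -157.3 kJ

(1) reversed and × 2: (-2)·(-393.5) = +787.0 kJ
(2) × 2: (2)·(-1207.6) = -2415.2 kJ
(3) reversed: +157.3 kJ
By Hess's law, ΔH°rxn = (-2)·(-393.5) + (2)·(-1207.6) + (-1)·(-157.3) = -1470.9 kJ

ΔH°rxn = -1470.9 kJ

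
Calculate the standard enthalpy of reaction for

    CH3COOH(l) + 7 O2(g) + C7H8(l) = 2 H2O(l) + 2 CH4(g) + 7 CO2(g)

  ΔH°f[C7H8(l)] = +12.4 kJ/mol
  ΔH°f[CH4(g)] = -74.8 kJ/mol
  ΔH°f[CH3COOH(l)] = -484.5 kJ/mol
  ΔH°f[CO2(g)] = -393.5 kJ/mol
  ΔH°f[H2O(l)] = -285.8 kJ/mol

Products: 2·(-285.8) + 2·(-74.8) + 7·(-393.5) = -3475.7
Reactants: 1·(-484.5) + 7·(+0.0) + 1·(+12.4) = -472.1
ΔH° = (-3475.7) − (-472.1) = -3003.6 kJ/mol

ΔH° = -3003.6 kJ/mol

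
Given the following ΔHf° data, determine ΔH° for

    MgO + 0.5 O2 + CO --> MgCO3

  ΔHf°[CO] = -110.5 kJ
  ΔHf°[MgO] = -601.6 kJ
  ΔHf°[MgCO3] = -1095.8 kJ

ΔH° = -383.7 kJ

ΔH°rxn = Σ nΔHf°(products) − Σ nΔHf°(reactants).
Products: 1·(-1095.8) = -1095.8
Reactants: 1·(-601.6) + 1/2·(+0.0) + 1·(-110.5) = -712.1
ΔH° = (-1095.8) − (-712.1) = -383.7 kJ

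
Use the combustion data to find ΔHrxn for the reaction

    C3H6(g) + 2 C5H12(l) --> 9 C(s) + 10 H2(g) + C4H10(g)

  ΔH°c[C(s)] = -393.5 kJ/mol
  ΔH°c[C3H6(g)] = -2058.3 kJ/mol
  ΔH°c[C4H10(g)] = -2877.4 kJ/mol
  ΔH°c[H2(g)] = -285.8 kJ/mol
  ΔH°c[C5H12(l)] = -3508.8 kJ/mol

ΔHrxn = 201.0 kJ/mol

Using ΔH = Σ nΔHc°(reactants) − Σ nΔHc°(products):
= [1·(-2058.3) + 2·(-3508.8)] − [9·(-393.5) + 10·(-285.8) + 1·(-2877.4)]
= 201.0 kJ/mol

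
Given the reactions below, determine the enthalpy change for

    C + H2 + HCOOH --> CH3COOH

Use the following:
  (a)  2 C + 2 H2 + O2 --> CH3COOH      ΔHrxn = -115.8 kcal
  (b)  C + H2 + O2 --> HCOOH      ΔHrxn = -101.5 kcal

(a) as written (CH3COOH already on the product side): -115.8 kcal
(b) reversed (HCOOH must end up as a reactant): +101.5 kcal
Combining the equations, ΔHrxn = (1)·(-115.8) + (-1)·(-101.5) = -14.3 kcal

ΔHrxn = -14.3 kcal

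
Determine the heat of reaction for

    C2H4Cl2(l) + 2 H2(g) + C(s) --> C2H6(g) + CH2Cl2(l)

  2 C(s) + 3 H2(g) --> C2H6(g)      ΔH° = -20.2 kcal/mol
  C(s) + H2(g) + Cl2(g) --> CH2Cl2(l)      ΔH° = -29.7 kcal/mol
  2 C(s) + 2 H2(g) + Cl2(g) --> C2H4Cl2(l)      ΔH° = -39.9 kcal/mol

ΔH° = -10.0 kcal/mol

equation 1 as written: -20.2 kcal/mol
equation 2 as written: -29.7 kcal/mol
equation 3 reversed: +39.9 kcal/mol
ΔH° = (-20.2) + (-29.7) + (+39.9) = -10.0 kcal/mol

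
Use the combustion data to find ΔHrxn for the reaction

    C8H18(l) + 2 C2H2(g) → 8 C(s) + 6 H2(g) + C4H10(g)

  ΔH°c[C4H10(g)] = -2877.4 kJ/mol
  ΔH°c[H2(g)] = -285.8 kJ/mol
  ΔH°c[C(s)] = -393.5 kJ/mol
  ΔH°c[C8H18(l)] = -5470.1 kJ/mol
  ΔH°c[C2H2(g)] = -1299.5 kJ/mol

ΔHrxn = -328.9 kJ/mol

With combustion enthalpies, reactants minus products:
= [1·(-5470.1) + 2·(-1299.5)] − [8·(-393.5) + 6·(-285.8) + 1·(-2877.4)]
= -328.9 kJ/mol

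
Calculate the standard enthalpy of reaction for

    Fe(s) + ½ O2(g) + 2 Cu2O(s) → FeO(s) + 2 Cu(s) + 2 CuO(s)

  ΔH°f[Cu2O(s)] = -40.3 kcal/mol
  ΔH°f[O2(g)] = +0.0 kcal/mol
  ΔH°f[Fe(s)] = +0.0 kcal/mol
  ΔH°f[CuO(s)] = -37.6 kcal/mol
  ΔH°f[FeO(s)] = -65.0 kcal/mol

ΔHrxn = -59.6 kcal/mol

Products: 1·(-65.0) + 2·(+0.0) + 2·(-37.6) = -140.2
Reactants: 1·(+0.0) + 1/2·(+0.0) + 2·(-40.3) = -80.6
ΔHrxn = (-140.2) − (-80.6) = -59.6 kcal/mol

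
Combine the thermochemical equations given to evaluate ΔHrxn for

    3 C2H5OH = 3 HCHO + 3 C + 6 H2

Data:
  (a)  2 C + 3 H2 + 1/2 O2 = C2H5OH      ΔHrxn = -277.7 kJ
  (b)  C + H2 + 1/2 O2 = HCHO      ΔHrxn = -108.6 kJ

(a) reversed and × 3: (-3)·(-277.7) = +833.1 kJ
(b) × 3: (3)·(-108.6) = -325.8 kJ
ΔHrxn = (+833.1) + (-325.8) = 507.3 kJ

ΔHrxn = 507.3 kJ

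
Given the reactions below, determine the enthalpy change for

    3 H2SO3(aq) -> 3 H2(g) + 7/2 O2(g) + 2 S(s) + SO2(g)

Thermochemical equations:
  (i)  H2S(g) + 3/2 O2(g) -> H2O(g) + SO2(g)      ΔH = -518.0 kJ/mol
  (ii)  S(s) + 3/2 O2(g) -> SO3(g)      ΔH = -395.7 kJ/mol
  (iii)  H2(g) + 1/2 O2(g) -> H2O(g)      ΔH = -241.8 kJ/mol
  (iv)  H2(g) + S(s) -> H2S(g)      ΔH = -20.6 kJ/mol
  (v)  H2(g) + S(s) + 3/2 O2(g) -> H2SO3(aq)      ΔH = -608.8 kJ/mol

ΔH = 1529.6 kJ/mol

(i) as written: -518.0 kJ/mol
(ii): not needed.
(iii) reversed: +241.8 kJ/mol
(iv) as written: -20.6 kJ/mol
(v) reversed and × 3: (-3)·(-608.8) = +1826.4 kJ/mol
ΔH = (1)·(-518.0) + (-1)·(-241.8) + (1)·(-20.6) + (-3)·(-608.8) = 1529.6 kJ/mol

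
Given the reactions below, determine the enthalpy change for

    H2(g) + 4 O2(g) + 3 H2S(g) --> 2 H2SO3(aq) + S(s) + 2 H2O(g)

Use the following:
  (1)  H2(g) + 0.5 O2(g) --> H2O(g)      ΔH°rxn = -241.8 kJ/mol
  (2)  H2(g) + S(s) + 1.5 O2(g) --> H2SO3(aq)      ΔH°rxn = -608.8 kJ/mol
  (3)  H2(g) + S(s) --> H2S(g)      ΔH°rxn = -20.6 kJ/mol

(1) × 2: (2)·(-241.8) = -483.6 kJ/mol
(2) × 2: (2)·(-608.8) = -1217.6 kJ/mol
(3) reversed and × 3: (-3)·(-20.6) = +61.8 kJ/mol
Summing the manipulated equations, ΔH°rxn = (-483.6) + (-1217.6) + (+61.8) = -1639.4 kJ/mol

ΔH°rxn = -1639.4 kJ/mol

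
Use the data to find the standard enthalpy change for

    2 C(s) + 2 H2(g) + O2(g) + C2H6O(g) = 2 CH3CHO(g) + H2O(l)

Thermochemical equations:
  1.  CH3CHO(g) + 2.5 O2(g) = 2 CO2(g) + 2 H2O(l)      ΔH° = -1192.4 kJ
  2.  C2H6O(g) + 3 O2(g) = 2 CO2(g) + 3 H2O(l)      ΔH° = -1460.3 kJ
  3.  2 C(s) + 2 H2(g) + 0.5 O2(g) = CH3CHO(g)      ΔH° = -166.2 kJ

eq. 1 reversed: +1192.4 kJ
eq. 2 as written: -1460.3 kJ
eq. 3 as written: -166.2 kJ
ΔH° = (+1192.4) + (-1460.3) + (-166.2) = -434.1 kJ

ΔH° = -434.1 kJ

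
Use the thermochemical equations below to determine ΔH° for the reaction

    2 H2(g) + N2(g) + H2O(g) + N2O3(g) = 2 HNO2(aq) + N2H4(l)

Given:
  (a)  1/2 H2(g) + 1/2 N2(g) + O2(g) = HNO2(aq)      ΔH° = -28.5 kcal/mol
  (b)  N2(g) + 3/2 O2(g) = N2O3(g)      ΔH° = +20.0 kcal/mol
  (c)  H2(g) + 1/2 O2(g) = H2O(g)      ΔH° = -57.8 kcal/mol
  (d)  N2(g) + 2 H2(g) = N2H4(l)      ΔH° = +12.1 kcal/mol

(a) × 2 (×2 to match 2 HNO2(aq) in the target): (2)·(-28.5) = -57.0 kcal/mol
(b) reversed (reverse to put N2O3(g) on the reactant side): -20.0 kcal/mol
(c) reversed (H2O(g) must end up as a reactant): +57.8 kcal/mol
(d) as written (N2H4(l) already on the product side): +12.1 kcal/mol
Summing the manipulated equations, ΔH° = (2)·(-28.5) + (-1)·(+20.0) + (-1)·(-57.8) + (1)·(+12.1) = -7.1 kcal/mol

ΔH° = -7.1 kcal/mol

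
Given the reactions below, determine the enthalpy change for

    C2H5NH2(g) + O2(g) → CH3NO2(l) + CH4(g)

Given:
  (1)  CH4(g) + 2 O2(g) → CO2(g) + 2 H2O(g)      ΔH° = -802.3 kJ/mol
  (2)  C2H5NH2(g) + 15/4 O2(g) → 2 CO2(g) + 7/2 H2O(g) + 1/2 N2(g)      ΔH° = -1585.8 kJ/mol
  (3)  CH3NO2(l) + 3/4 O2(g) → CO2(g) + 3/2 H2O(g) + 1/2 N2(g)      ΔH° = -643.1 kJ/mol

(1) reversed: +802.3 kJ/mol
(2) as written: -1585.8 kJ/mol
(3) reversed: +643.1 kJ/mol
ΔH° = (+802.3) + (-1585.8) + (+643.1) = -140.4 kJ/mol

ΔH° = -140.4 kJ/mol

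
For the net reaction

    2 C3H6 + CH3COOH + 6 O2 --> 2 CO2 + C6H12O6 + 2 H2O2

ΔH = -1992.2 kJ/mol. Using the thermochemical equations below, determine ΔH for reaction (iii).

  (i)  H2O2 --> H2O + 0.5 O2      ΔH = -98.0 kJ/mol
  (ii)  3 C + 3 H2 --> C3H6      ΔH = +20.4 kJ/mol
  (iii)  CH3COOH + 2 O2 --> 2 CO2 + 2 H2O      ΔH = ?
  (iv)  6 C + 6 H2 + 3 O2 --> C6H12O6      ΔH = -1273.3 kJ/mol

(i) reversed and × 2 (H2O2 must end up as a product; ×2 to match 2 H2O2 in the target): (-2)·(-98.0) = +196.0 kJ/mol
(ii) reversed and × 2 (reverse to put C3H6 on the reactant side; ×2 to match 2 C3H6 in the target): (-2)·(+20.4) = -40.8 kJ/mol
(iii) as written (CH3COOH already on the reactant side): contributes x
(iv) as written (C6H12O6 already on the product side): -1273.3 kJ/mol
-1992.2 = (+196.0) + (-40.8) + (-1273.3) + x
x = (-1992.2 − (-1118.1)) / (1) = -874.1 kJ/mol

ΔH = -874.1 kJ/mol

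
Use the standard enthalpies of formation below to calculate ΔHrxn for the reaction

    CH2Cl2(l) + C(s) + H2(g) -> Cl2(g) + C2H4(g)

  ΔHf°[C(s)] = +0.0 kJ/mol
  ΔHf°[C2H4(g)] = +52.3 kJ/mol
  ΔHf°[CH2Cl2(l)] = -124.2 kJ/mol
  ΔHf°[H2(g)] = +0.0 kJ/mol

ΔHrxn = 176.5 kJ/mol

Products: 1·(+0.0) + 1·(+52.3) = +52.3
Reactants: 1·(-124.2) + 1·(+0.0) + 1·(+0.0) = -124.2
ΔHrxn = (+52.3) − (-124.2) = 176.5 kJ/mol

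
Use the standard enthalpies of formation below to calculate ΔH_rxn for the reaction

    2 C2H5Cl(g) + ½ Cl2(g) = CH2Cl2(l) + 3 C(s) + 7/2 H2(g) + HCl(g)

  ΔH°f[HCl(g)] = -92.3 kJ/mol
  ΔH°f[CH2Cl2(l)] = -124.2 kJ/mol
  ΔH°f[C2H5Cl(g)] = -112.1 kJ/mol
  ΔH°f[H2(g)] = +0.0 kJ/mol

ΔH_rxn = 7.7 kJ/mol

Products: 1·(-124.2) + 3·(+0.0) + 7/2·(+0.0) + 1·(-92.3) = -216.5
Reactants: 2·(-112.1) + 1/2·(+0.0) = -224.2
ΔH_rxn = (-216.5) − (-224.2) = 7.7 kJ/mol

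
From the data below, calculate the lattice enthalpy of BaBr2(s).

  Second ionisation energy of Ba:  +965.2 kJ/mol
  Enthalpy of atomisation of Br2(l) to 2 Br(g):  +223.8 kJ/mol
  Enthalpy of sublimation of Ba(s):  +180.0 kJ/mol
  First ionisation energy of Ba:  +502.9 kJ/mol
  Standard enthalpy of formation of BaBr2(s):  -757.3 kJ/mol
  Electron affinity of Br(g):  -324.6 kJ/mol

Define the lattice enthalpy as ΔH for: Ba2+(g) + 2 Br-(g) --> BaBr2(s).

ΔHf° = 1·ΔHsub + 1·(ΣIE) + 1·D(Br2) + 2·EA + U
-757.3 = 1·(+180.0) + 1·(+1468.1) + 1·(+223.8) + 2·(-324.6) + U
U = -757.3 − (+1222.7) = -1980.0 kJ/mol

U = -1980.0 kJ/mol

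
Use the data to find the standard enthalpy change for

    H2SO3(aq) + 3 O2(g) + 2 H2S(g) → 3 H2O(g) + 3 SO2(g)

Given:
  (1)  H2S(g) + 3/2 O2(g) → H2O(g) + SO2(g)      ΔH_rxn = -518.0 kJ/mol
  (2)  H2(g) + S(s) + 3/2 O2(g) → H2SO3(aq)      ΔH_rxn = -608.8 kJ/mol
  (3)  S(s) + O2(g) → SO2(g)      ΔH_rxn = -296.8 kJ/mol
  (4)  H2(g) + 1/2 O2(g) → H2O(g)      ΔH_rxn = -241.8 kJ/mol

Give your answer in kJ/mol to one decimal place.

ΔH_rxn = -965.8 kJ/mol

(1) × 2: (2)·(-518.0) = -1036.0 kJ/mol
(2) reversed: +608.8 kJ/mol
(3) as written: -296.8 kJ/mol
(4) as written: -241.8 kJ/mol
ΔH_rxn = (2)·(-518.0) + (-1)·(-608.8) + (1)·(-296.8) + (1)·(-241.8) = -965.8 kJ/mol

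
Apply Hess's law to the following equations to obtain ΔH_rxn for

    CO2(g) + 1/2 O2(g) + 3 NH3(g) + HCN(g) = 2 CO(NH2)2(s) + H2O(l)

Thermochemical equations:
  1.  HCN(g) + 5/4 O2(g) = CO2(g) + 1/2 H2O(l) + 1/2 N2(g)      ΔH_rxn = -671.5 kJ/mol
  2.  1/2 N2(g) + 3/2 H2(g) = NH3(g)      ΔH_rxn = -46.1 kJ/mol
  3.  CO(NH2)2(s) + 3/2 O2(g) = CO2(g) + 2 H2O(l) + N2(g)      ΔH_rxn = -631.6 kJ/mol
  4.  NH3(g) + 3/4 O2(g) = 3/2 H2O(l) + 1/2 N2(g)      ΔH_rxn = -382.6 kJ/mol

ΔH_rxn = -556.1 kJ/mol

eq. 1 as written: -671.5 kJ/mol
eq. 2: not needed.
eq. 3 reversed and × 2: (-2)·(-631.6) = +1263.2 kJ/mol
eq. 4 × 3: (3)·(-382.6) = -1147.8 kJ/mol
Since enthalpy is a state function, ΔH_rxn = (-671.5) + (+1263.2) + (-1147.8) = -556.1 kJ/mol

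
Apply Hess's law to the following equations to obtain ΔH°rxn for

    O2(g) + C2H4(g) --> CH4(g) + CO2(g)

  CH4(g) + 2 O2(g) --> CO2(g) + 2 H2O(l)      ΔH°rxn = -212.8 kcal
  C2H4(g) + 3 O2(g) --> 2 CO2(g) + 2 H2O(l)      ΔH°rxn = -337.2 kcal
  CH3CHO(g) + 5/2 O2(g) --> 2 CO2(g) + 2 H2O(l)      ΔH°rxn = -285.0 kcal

ΔH°rxn = -124.4 kcal

equation 1 reversed (reverse to put CH4(g) on the product side): +212.8 kcal
equation 2 as written (C2H4(g) already on the reactant side): -337.2 kcal
equation 3: not needed (CH3CHO(g) appears nowhere else).
Summing the manipulated equations, ΔH°rxn = (-1)·(-212.8) + (1)·(-337.2) = -124.4 kcal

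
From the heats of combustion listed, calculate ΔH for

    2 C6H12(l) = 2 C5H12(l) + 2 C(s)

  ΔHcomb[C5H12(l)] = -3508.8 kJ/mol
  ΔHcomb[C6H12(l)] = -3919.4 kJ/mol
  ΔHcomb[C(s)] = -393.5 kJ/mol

Using ΔH = Σ nΔHc°(reactants) − Σ nΔHc°(products):
= [2·(-3919.4)] − [2·(-3508.8) + 2·(-393.5)]
= -34.2 kJ/mol

ΔH = -34.2 kJ/mol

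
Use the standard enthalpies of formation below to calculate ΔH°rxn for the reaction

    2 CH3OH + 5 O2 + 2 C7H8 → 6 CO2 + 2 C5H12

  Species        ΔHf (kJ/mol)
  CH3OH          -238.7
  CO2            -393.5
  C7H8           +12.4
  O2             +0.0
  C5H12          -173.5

Products: 6·(-393.5) + 2·(-173.5) = -2708.0
Reactants: 2·(-238.7) + 5·(+0.0) + 2·(+12.4) = -452.6
ΔH°rxn = (-2708.0) − (-452.6) = -2255.4 kJ/mol

ΔH°rxn = -2255.4 kJ/mol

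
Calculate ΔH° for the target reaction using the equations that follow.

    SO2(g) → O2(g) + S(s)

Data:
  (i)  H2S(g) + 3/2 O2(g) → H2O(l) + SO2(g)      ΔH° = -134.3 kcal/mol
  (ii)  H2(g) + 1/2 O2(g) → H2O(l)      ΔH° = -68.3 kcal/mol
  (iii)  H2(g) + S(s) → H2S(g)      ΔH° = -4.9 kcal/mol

(i) reversed (SO2(g) must end up as a reactant): +134.3 kcal/mol
(ii) as written: -68.3 kcal/mol
(iii) reversed (reverse to put S(s) on the product side): +4.9 kcal/mol
ΔH° = (+134.3) + (-68.3) + (+4.9) = 70.9 kcal/mol

ΔH° = 70.9 kcal/mol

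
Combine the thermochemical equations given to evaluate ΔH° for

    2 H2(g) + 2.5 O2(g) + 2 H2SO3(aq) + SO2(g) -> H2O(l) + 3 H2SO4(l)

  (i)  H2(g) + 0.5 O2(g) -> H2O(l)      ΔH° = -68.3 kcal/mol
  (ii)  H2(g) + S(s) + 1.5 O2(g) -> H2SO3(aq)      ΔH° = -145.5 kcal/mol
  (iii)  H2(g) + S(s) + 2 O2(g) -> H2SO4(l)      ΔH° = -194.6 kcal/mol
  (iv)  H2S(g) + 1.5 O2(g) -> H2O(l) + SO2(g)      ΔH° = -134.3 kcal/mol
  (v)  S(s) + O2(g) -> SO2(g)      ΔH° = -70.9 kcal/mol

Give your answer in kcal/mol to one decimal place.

ΔH° = -290.2 kcal/mol

(i) as written: -68.3 kcal/mol
(ii) reversed and × 2 (reverse to put H2SO3(aq) on the reactant side; scale by 2 for the 2 H2SO3(aq)): (-2)·(-145.5) = +291.0 kcal/mol
(iii) × 3 (scale by 3 for the 3 H2SO4(l)): (3)·(-194.6) = -583.8 kcal/mol
(iv): not needed (H2S(g) appears nowhere else).
(v) reversed: +70.9 kcal/mol
ΔH° = (1)·(-68.3) + (-2)·(-145.5) + (3)·(-194.6) + (-1)·(-70.9) = -290.2 kcal/mol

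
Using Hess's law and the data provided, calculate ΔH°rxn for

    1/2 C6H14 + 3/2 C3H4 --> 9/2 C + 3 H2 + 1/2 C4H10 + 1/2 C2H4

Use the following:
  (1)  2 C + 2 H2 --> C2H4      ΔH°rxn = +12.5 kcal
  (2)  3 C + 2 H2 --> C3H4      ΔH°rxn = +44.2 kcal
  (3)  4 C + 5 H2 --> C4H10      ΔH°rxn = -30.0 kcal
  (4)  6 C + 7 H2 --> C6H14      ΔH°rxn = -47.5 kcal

ΔH°rxn = -51.3 kcal

(1) × 1/2 (×1/2 to match 1/2 C2H4 in the target): (1/2)·(+12.5) = +6.25 kcal
(2) reversed and × 3/2 (C3H4 must end up as a reactant; scale by 3/2 for the 3/2 C3H4): (-3/2)·(+44.2) = -66.3 kcal
(3) × 1/2 (×1/2 to match 1/2 C4H10 in the target): (1/2)·(-30.0) = -15.0 kcal
(4) reversed and × 1/2 (C6H14 must end up as a reactant; ×1/2 to match 1/2 C6H14 in the target): (-1/2)·(-47.5) = +23.75 kcal
Since enthalpy is a state function, ΔH°rxn = (1/2)·(+12.5) + (-3/2)·(+44.2) + (1/2)·(-30.0) + (-1/2)·(-47.5) = -51.3 kcal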